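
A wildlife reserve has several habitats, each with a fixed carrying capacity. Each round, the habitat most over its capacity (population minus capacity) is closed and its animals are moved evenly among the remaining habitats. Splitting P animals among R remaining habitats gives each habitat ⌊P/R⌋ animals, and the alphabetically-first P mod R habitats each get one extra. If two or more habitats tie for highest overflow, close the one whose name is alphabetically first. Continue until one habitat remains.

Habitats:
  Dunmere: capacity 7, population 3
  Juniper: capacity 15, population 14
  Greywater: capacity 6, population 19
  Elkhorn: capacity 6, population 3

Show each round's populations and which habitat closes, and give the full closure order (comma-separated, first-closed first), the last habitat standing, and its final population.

Round 1: Dunmere=3 Elkhorn=3 Greywater=19 Juniper=14 → close Greywater (overflow 13)
  19÷3 = 6 each, +1 to first 1
Round 2: Dunmere=10 Elkhorn=9 Juniper=20 → close Juniper (overflow 5)
  20÷2 = 10 each, +1 to first 0
Round 3: Dunmere=20 Elkhorn=19 → close Dunmere (overflow 13)
  20÷1 = 20 each, +1 to first 0

Closure order: Greywater, Juniper, Dunmere
Last habitat: Elkhorn with 39 animals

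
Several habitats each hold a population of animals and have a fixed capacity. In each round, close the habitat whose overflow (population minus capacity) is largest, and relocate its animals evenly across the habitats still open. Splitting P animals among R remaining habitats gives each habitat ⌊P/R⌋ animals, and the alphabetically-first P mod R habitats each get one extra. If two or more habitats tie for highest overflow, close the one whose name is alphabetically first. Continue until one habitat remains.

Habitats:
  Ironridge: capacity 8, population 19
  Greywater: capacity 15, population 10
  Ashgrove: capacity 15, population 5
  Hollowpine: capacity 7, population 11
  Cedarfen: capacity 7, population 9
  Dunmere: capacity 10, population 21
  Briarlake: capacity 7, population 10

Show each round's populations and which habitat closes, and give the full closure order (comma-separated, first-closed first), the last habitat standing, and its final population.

Round 1: Ashgrove=5 Briarlake=10 Cedarfen=9 Dunmere=21 Greywater=10 Hollowpine=11 Ironridge=19 → close Dunmere (overflow 11)
  21÷6 = 3 each, +1 to first 3
Round 2: Ashgrove=9 Briarlake=14 Cedarfen=13 Greywater=13 Hollowpine=14 Ironridge=22 → close Ironridge (overflow 14)
  22÷5 = 4 each, +1 to first 2
Round 3: Ashgrove=14 Briarlake=19 Cedarfen=17 Greywater=17 Hollowpine=18 → close Briarlake (overflow 12)
  19÷4 = 4 each, +1 to first 3
Round 4: Ashgrove=19 Cedarfen=22 Greywater=22 Hollowpine=22 → close Cedarfen (overflow 15)
  22÷3 = 7 each, +1 to first 1
Round 5: Ashgrove=27 Greywater=29 Hollowpine=29 → close Hollowpine (overflow 22)
  29÷2 = 14 each, +1 to first 1
Round 6: Ashgrove=42 Greywater=43 → close Greywater (overflow 28)
  43÷1 = 43 each, +1 to first 0

Closure order: Dunmere, Ironridge, Briarlake, Cedarfen, Hollowpine, Greywater
Last habitat: Ashgrove with 85 animals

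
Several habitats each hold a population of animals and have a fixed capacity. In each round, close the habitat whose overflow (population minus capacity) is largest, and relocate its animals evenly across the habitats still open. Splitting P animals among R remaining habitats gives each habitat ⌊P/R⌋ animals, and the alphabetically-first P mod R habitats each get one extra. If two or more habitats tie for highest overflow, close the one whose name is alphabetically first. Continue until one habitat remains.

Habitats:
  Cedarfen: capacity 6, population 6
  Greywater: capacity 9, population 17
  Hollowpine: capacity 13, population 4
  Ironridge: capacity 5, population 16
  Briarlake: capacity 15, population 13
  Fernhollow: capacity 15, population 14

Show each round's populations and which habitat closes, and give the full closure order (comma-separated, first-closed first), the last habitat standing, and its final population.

Closure order: Ironridge, Greywater, Cedarfen, Briarlake, Fernhollow
Last habitat: Hollowpine with 70 animals

Round 1: Briarlake=13 Cedarfen=6 Fernhollow=14 Greywater=17 Hollowpine=4 Ironridge=16 → close Ironridge (overflow 11)
  16÷5 = 3 each, +1 to first 1
Round 2: Briarlake=17 Cedarfen=9 Fernhollow=17 Greywater=20 Hollowpine=7 → close Greywater (overflow 11)
  20÷4 = 5 each, +1 to first 0
Round 3: Briarlake=22 Cedarfen=14 Fernhollow=22 Hollowpine=12 → close Cedarfen (overflow 8)
  14÷3 = 4 each, +1 to first 2
Round 4: Briarlake=27 Fernhollow=27 Hollowpine=16 → close Briarlake (overflow 12)
  27÷2 = 13 each, +1 to first 1
Round 5: Fernhollow=41 Hollowpine=29 → close Fernhollow (overflow 26)
  41÷1 = 41 each, +1 to first 0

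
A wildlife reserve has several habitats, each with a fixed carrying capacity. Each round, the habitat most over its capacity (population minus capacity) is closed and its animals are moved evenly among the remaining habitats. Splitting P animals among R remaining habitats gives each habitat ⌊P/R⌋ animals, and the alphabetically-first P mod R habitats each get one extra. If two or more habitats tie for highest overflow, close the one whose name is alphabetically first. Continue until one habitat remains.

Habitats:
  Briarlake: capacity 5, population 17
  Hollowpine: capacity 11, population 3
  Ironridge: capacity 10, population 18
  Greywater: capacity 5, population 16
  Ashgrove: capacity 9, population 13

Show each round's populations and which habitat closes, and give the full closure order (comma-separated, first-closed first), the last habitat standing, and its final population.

Closure order: Briarlake, Greywater, Ironridge, Ashgrove
Last habitat: Hollowpine with 67 animals

Round 1: Ashgrove=13 Briarlake=17 Greywater=16 Hollowpine=3 Ironridge=18 → close Briarlake (overflow 12)
  17÷4 = 4 each, +1 to first 1
Round 2: Ashgrove=18 Greywater=20 Hollowpine=7 Ironridge=22 → close Greywater (overflow 15)
  20÷3 = 6 each, +1 to first 2
Round 3: Ashgrove=25 Hollowpine=14 Ironridge=28 → close Ironridge (overflow 18)
  28÷2 = 14 each, +1 to first 0
Round 4: Ashgrove=39 Hollowpine=28 → close Ashgrove (overflow 30)
  39÷1 = 39 each, +1 to first 0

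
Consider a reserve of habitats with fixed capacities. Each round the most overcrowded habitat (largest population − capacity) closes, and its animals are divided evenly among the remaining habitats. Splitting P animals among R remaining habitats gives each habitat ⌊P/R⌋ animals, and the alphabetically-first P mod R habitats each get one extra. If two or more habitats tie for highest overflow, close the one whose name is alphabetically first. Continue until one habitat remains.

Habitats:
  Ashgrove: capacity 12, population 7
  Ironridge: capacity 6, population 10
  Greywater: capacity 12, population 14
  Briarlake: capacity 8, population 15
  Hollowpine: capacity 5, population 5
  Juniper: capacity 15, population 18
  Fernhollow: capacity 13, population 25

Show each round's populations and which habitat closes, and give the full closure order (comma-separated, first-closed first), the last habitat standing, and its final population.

Closure order: Fernhollow, Briarlake, Ironridge, Greywater, Juniper, Hollowpine
Last habitat: Ashgrove with 94 animals

Round 1: Ashgrove=7 Briarlake=15 Fernhollow=25 Greywater=14 Hollowpine=5 Ironridge=10 Juniper=18 → close Fernhollow (overflow 12)
  25÷6 = 4 each, +1 to first 1
Round 2: Ashgrove=12 Briarlake=19 Greywater=18 Hollowpine=9 Ironridge=14 Juniper=22 → close Briarlake (overflow 11)
  19÷5 = 3 each, +1 to first 4
Round 3: Ashgrove=16 Greywater=22 Hollowpine=13 Ironridge=18 Juniper=25 → close Ironridge (overflow 12)
  18÷4 = 4 each, +1 to first 2
Round 4: Ashgrove=21 Greywater=27 Hollowpine=17 Juniper=29 → close Greywater (overflow 15)
  27÷3 = 9 each, +1 to first 0
Round 5: Ashgrove=30 Hollowpine=26 Juniper=38 → close Juniper (overflow 23)
  38÷2 = 19 each, +1 to first 0
Round 6: Ashgrove=49 Hollowpine=45 → close Hollowpine (overflow 40)
  45÷1 = 45 each, +1 to first 0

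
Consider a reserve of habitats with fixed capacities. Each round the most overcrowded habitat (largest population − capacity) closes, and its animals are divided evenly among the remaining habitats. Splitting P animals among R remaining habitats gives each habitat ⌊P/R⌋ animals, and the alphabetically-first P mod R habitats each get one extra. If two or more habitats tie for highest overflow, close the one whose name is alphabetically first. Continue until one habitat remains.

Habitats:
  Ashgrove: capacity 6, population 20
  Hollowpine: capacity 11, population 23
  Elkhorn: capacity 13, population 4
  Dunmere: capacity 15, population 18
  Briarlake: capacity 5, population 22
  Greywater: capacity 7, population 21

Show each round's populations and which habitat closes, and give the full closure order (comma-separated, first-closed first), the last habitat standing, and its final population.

Closure order: Briarlake, Ashgrove, Greywater, Hollowpine, Dunmere
Last habitat: Elkhorn with 108 animals

Round 1: Ashgrove=20 Briarlake=22 Dunmere=18 Elkhorn=4 Greywater=21 Hollowpine=23 → close Briarlake (overflow 17)
  22÷5 = 4 each, +1 to first 2
Round 2: Ashgrove=25 Dunmere=23 Elkhorn=8 Greywater=25 Hollowpine=27 → close Ashgrove (overflow 19)
  25÷4 = 6 each, +1 to first 1
Round 3: Dunmere=30 Elkhorn=14 Greywater=31 Hollowpine=33 → close Greywater (overflow 24)
  31÷3 = 10 each, +1 to first 1
Round 4: Dunmere=41 Elkhorn=24 Hollowpine=43 → close Hollowpine (overflow 32)
  43÷2 = 21 each, +1 to first 1
Round 5: Dunmere=63 Elkhorn=45 → close Dunmere (overflow 48)
  63÷1 = 63 each, +1 to first 0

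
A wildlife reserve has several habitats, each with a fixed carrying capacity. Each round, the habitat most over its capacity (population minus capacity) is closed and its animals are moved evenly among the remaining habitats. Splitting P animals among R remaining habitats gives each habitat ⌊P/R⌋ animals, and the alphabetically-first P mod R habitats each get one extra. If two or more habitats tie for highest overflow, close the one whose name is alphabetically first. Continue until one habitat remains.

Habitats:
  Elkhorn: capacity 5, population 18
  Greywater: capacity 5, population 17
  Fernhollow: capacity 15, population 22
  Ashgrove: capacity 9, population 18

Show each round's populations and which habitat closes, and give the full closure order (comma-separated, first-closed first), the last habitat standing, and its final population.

Round 1: Ashgrove=18 Elkhorn=18 Fernhollow=22 Greywater=17 → close Elkhorn (overflow 13)
  18÷3 = 6 each, +1 to first 0
Round 2: Ashgrove=24 Fernhollow=28 Greywater=23 → close Greywater (overflow 18)
  23÷2 = 11 each, +1 to first 1
Round 3: Ashgrove=36 Fernhollow=39 → close Ashgrove (overflow 27)
  36÷1 = 36 each, +1 to first 0

Closure order: Elkhorn, Greywater, Ashgrove
Last habitat: Fernhollow with 75 animals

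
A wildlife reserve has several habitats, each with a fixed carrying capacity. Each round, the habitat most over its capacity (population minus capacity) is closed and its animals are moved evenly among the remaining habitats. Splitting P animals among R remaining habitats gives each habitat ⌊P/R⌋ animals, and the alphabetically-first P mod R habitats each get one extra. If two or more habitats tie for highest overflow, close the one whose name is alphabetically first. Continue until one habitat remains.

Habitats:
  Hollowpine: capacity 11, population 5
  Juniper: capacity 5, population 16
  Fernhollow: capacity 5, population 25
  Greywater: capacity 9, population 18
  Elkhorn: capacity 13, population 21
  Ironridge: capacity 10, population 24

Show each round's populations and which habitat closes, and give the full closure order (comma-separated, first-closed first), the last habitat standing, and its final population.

Round 1: Elkhorn=21 Fernhollow=25 Greywater=18 Hollowpine=5 Ironridge=24 Juniper=16 → close Fernhollow (overflow 20)
  25÷5 = 5 each, +1 to first 0
Round 2: Elkhorn=26 Greywater=23 Hollowpine=10 Ironridge=29 Juniper=21 → close Ironridge (overflow 19)
  29÷4 = 7 each, +1 to first 1
Round 3: Elkhorn=34 Greywater=30 Hollowpine=17 Juniper=28 → close Juniper (overflow 23)
  28÷3 = 9 each, +1 to first 1
Round 4: Elkhorn=44 Greywater=39 Hollowpine=26 → close Elkhorn (overflow 31)
  44÷2 = 22 each, +1 to first 0
Round 5: Greywater=61 Hollowpine=48 → close Greywater (overflow 52)
  61÷1 = 61 each, +1 to first 0

Closure order: Fernhollow, Ironridge, Juniper, Elkhorn, Greywater
Last habitat: Hollowpine with 109 animals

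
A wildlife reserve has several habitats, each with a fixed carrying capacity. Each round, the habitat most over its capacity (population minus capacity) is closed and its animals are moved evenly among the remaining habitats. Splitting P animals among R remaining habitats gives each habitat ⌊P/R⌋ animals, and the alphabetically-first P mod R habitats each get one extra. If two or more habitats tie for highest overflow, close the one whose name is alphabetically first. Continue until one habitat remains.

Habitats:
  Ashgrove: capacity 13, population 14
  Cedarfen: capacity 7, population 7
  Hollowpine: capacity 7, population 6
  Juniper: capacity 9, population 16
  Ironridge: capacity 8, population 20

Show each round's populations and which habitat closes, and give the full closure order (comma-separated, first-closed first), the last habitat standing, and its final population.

Closure order: Ironridge, Juniper, Ashgrove, Cedarfen
Last habitat: Hollowpine with 63 animals

Round 1: Ashgrove=14 Cedarfen=7 Hollowpine=6 Ironridge=20 Juniper=16 → close Ironridge (overflow 12)
  20÷4 = 5 each, +1 to first 0
Round 2: Ashgrove=19 Cedarfen=12 Hollowpine=11 Juniper=21 → close Juniper (overflow 12)
  21÷3 = 7 each, +1 to first 0
Round 3: Ashgrove=26 Cedarfen=19 Hollowpine=18 → close Ashgrove (overflow 13)
  26÷2 = 13 each, +1 to first 0
Round 4: Cedarfen=32 Hollowpine=31 → close Cedarfen (overflow 25)
  32÷1 = 32 each, +1 to first 0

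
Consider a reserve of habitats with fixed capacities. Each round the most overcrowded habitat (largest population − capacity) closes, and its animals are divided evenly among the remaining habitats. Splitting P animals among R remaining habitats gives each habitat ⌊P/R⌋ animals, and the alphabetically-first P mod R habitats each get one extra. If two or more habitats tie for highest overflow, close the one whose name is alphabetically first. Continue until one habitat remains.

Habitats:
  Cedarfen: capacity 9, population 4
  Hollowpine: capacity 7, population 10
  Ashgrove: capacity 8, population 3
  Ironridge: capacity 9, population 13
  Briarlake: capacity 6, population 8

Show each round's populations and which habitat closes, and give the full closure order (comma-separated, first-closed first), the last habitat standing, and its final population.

Round 1: Ashgrove=3 Briarlake=8 Cedarfen=4 Hollowpine=10 Ironridge=13 → close Ironridge (overflow 4)
  13÷4 = 3 each, +1 to first 1
Round 2: Ashgrove=7 Briarlake=11 Cedarfen=7 Hollowpine=13 → close Hollowpine (overflow 6)
  13÷3 = 4 each, +1 to first 1
Round 3: Ashgrove=12 Briarlake=15 Cedarfen=11 → close Briarlake (overflow 9)
  15÷2 = 7 each, +1 to first 1
Round 4: Ashgrove=20 Cedarfen=18 → close Ashgrove (overflow 12)
  20÷1 = 20 each, +1 to first 0

Closure order: Ironridge, Hollowpine, Briarlake, Ashgrove
Last habitat: Cedarfen with 38 animals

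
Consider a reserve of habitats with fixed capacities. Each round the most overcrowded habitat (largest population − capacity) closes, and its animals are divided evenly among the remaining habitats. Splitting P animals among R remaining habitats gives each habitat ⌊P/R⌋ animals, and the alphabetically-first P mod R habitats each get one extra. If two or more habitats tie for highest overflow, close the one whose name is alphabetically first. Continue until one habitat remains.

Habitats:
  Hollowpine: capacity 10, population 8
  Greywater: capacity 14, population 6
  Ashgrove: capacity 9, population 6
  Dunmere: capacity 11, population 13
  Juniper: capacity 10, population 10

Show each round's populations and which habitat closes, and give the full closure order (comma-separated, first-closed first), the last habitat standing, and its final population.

Round 1: Ashgrove=6 Dunmere=13 Greywater=6 Hollowpine=8 Juniper=10 → close Dunmere (overflow 2)
  13÷4 = 3 each, +1 to first 1
Round 2: Ashgrove=10 Greywater=9 Hollowpine=11 Juniper=13 → close Juniper (overflow 3)
  13÷3 = 4 each, +1 to first 1
Round 3: Ashgrove=15 Greywater=13 Hollowpine=15 → close Ashgrove (overflow 6)
  15÷2 = 7 each, +1 to first 1
Round 4: Greywater=21 Hollowpine=22 → close Hollowpine (overflow 12)
  22÷1 = 22 each, +1 to first 0

Closure order: Dunmere, Juniper, Ashgrove, Hollowpine
Last habitat: Greywater with 43 animals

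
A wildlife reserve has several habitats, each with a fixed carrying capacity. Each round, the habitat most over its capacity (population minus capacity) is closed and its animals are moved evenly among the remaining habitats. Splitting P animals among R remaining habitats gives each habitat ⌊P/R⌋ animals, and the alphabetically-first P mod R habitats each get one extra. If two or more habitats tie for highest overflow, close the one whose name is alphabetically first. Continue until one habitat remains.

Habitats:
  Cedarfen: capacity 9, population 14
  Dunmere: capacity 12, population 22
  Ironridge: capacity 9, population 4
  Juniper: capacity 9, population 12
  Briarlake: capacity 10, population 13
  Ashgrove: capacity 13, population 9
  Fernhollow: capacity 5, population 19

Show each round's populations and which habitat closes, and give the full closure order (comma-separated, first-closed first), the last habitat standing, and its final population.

Closure order: Fernhollow, Dunmere, Cedarfen, Briarlake, Juniper, Ashgrove
Last habitat: Ironridge with 93 animals

Round 1: Ashgrove=9 Briarlake=13 Cedarfen=14 Dunmere=22 Fernhollow=19 Ironridge=4 Juniper=12 → close Fernhollow (overflow 14)
  19÷6 = 3 each, +1 to first 1
Round 2: Ashgrove=13 Briarlake=16 Cedarfen=17 Dunmere=25 Ironridge=7 Juniper=15 → close Dunmere (overflow 13)
  25÷5 = 5 each, +1 to first 0
Round 3: Ashgrove=18 Briarlake=21 Cedarfen=22 Ironridge=12 Juniper=20 → close Cedarfen (overflow 13)
  22÷4 = 5 each, +1 to first 2
Round 4: Ashgrove=24 Briarlake=27 Ironridge=17 Juniper=25 → close Briarlake (overflow 17)
  27÷3 = 9 each, +1 to first 0
Round 5: Ashgrove=33 Ironridge=26 Juniper=34 → close Juniper (overflow 25)
  34÷2 = 17 each, +1 to first 0
Round 6: Ashgrove=50 Ironridge=43 → close Ashgrove (overflow 37)
  50÷1 = 50 each, +1 to first 0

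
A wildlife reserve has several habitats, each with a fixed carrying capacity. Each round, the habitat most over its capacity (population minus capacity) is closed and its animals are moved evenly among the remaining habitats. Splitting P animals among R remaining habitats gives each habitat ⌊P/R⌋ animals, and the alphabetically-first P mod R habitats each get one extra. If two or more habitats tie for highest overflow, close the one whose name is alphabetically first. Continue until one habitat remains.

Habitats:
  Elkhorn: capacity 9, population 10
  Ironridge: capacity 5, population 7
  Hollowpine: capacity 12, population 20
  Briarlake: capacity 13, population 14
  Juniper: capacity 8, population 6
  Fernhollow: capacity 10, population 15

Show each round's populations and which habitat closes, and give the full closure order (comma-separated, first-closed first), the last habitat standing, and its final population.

Round 1: Briarlake=14 Elkhorn=10 Fernhollow=15 Hollowpine=20 Ironridge=7 Juniper=6 → close Hollowpine (overflow 8)
  20÷5 = 4 each, +1 to first 0
Round 2: Briarlake=18 Elkhorn=14 Fernhollow=19 Ironridge=11 Juniper=10 → close Fernhollow (overflow 9)
  19÷4 = 4 each, +1 to first 3
Round 3: Briarlake=23 Elkhorn=19 Ironridge=16 Juniper=14 → close Ironridge (overflow 11)
  16÷3 = 5 each, +1 to first 1
Round 4: Briarlake=29 Elkhorn=24 Juniper=19 → close Briarlake (overflow 16)
  29÷2 = 14 each, +1 to first 1
Round 5: Elkhorn=39 Juniper=33 → close Elkhorn (overflow 30)
  39÷1 = 39 each, +1 to first 0

Closure order: Hollowpine, Fernhollow, Ironridge, Briarlake, Elkhorn
Last habitat: Juniper with 72 animals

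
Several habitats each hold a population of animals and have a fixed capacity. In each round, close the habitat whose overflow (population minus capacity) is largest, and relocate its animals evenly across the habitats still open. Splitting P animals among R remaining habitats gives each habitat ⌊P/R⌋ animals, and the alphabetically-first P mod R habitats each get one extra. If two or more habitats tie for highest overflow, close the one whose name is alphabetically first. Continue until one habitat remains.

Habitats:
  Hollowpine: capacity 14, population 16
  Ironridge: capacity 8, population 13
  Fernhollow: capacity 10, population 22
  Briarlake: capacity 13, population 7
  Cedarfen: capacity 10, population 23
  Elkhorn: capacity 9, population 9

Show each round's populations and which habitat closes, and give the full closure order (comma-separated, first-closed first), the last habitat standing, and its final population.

Closure order: Cedarfen, Fernhollow, Ironridge, Elkhorn, Hollowpine
Last habitat: Briarlake with 90 animals

Round 1: Briarlake=7 Cedarfen=23 Elkhorn=9 Fernhollow=22 Hollowpine=16 Ironridge=13 → close Cedarfen (overflow 13)
  23÷5 = 4 each, +1 to first 3
Round 2: Briarlake=12 Elkhorn=14 Fernhollow=27 Hollowpine=20 Ironridge=17 → close Fernhollow (overflow 17)
  27÷4 = 6 each, +1 to first 3
Round 3: Briarlake=19 Elkhorn=21 Hollowpine=27 Ironridge=23 → close Ironridge (overflow 15)
  23÷3 = 7 each, +1 to first 2
Round 4: Briarlake=27 Elkhorn=29 Hollowpine=34 → close Elkhorn (overflow 20)
  29÷2 = 14 each, +1 to first 1
Round 5: Briarlake=42 Hollowpine=48 → close Hollowpine (overflow 34)
  48÷1 = 48 each, +1 to first 0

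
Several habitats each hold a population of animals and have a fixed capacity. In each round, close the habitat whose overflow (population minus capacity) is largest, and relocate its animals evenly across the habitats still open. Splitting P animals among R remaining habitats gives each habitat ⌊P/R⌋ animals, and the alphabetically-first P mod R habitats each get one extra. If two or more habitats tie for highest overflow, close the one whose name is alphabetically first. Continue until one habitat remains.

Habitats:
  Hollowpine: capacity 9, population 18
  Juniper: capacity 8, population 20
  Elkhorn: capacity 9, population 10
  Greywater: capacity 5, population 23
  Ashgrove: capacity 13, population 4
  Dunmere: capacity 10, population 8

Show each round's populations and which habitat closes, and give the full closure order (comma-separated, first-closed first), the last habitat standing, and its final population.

Closure order: Greywater, Juniper, Hollowpine, Elkhorn, Dunmere
Last habitat: Ashgrove with 83 animals

Round 1: Ashgrove=4 Dunmere=8 Elkhorn=10 Greywater=23 Hollowpine=18 Juniper=20 → close Greywater (overflow 18)
  23÷5 = 4 each, +1 to first 3
Round 2: Ashgrove=9 Dunmere=13 Elkhorn=15 Hollowpine=22 Juniper=24 → close Juniper (overflow 16)
  24÷4 = 6 each, +1 to first 0
Round 3: Ashgrove=15 Dunmere=19 Elkhorn=21 Hollowpine=28 → close Hollowpine (overflow 19)
  28÷3 = 9 each, +1 to first 1
Round 4: Ashgrove=25 Dunmere=28 Elkhorn=30 → close Elkhorn (overflow 21)
  30÷2 = 15 each, +1 to first 0
Round 5: Ashgrove=40 Dunmere=43 → close Dunmere (overflow 33)
  43÷1 = 43 each, +1 to first 0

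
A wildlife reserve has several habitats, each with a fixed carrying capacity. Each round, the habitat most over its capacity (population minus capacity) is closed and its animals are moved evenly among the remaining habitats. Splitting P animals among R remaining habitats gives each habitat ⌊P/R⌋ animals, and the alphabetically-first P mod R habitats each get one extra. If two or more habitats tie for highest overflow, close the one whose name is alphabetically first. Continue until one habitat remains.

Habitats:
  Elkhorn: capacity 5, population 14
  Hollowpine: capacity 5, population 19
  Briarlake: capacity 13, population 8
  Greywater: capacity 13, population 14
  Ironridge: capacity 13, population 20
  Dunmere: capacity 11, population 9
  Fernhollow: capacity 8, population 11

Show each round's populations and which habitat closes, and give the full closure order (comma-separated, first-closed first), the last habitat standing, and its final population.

Round 1: Briarlake=8 Dunmere=9 Elkhorn=14 Fernhollow=11 Greywater=14 Hollowpine=19 Ironridge=20 → close Hollowpine (overflow 14)
  19÷6 = 3 each, +1 to first 1
Round 2: Briarlake=12 Dunmere=12 Elkhorn=17 Fernhollow=14 Greywater=17 Ironridge=23 → close Elkhorn (overflow 12)
  17÷5 = 3 each, +1 to first 2
Round 3: Briarlake=16 Dunmere=16 Fernhollow=17 Greywater=20 Ironridge=26 → close Ironridge (overflow 13)
  26÷4 = 6 each, +1 to first 2
Round 4: Briarlake=23 Dunmere=23 Fernhollow=23 Greywater=26 → close Fernhollow (overflow 15)
  23÷3 = 7 each, +1 to first 2
Round 5: Briarlake=31 Dunmere=31 Greywater=33 → close Dunmere (overflow 20)
  31÷2 = 15 each, +1 to first 1
Round 6: Briarlake=47 Greywater=48 → close Greywater (overflow 35)
  48÷1 = 48 each, +1 to first 0

Closure order: Hollowpine, Elkhorn, Ironridge, Fernhollow, Dunmere, Greywater
Last habitat: Briarlake with 95 animals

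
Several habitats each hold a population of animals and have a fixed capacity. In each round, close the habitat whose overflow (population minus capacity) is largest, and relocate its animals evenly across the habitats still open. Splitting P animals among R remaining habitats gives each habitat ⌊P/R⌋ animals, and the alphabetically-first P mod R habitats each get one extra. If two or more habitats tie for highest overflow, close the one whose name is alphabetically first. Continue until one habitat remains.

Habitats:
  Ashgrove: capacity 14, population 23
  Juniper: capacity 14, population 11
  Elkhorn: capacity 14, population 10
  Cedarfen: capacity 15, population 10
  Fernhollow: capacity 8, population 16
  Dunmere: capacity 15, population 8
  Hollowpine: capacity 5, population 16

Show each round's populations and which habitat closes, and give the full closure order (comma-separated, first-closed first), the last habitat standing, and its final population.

Closure order: Hollowpine, Ashgrove, Fernhollow, Cedarfen, Elkhorn, Juniper
Last habitat: Dunmere with 94 animals

Round 1: Ashgrove=23 Cedarfen=10 Dunmere=8 Elkhorn=10 Fernhollow=16 Hollowpine=16 Juniper=11 → close Hollowpine (overflow 11)
  16÷6 = 2 each, +1 to first 4
Round 2: Ashgrove=26 Cedarfen=13 Dunmere=11 Elkhorn=13 Fernhollow=18 Juniper=13 → close Ashgrove (overflow 12)
  26÷5 = 5 each, +1 to first 1
Round 3: Cedarfen=19 Dunmere=16 Elkhorn=18 Fernhollow=23 Juniper=18 → close Fernhollow (overflow 15)
  23÷4 = 5 each, +1 to first 3
Round 4: Cedarfen=25 Dunmere=22 Elkhorn=24 Juniper=23 → close Cedarfen (overflow 10)
  25÷3 = 8 each, +1 to first 1
Round 5: Dunmere=31 Elkhorn=32 Juniper=31 → close Elkhorn (overflow 18)
  32÷2 = 16 each, +1 to first 0
Round 6: Dunmere=47 Juniper=47 → close Juniper (overflow 33)
  47÷1 = 47 each, +1 to first 0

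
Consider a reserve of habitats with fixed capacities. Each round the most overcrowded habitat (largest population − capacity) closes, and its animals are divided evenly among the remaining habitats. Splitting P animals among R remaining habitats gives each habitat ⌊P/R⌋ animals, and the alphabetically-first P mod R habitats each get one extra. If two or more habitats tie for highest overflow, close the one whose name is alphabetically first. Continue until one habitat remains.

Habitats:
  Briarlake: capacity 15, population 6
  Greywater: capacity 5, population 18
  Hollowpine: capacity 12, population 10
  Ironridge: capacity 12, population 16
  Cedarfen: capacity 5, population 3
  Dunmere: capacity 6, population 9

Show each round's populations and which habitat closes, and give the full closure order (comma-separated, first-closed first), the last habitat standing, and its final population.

Round 1: Briarlake=6 Cedarfen=3 Dunmere=9 Greywater=18 Hollowpine=10 Ironridge=16 → close Greywater (overflow 13)
  18÷5 = 3 each, +1 to first 3
Round 2: Briarlake=10 Cedarfen=7 Dunmere=13 Hollowpine=13 Ironridge=19 → close Dunmere (overflow 7)
  13÷4 = 3 each, +1 to first 1
Round 3: Briarlake=14 Cedarfen=10 Hollowpine=16 Ironridge=22 → close Ironridge (overflow 10)
  22÷3 = 7 each, +1 to first 1
Round 4: Briarlake=22 Cedarfen=17 Hollowpine=23 → close Cedarfen (overflow 12)
  17÷2 = 8 each, +1 to first 1
Round 5: Briarlake=31 Hollowpine=31 → close Hollowpine (overflow 19)
  31÷1 = 31 each, +1 to first 0

Closure order: Greywater, Dunmere, Ironridge, Cedarfen, Hollowpine
Last habitat: Briarlake with 62 animals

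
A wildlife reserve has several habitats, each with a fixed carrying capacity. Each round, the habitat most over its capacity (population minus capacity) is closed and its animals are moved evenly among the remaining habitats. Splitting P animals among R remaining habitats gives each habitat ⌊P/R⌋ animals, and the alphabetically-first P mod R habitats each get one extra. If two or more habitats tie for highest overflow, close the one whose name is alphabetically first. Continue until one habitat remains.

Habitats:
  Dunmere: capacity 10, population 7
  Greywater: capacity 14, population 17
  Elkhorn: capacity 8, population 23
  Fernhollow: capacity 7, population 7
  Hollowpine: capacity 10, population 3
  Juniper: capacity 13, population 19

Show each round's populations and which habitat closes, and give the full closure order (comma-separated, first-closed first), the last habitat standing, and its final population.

Closure order: Elkhorn, Juniper, Greywater, Fernhollow, Dunmere
Last habitat: Hollowpine with 76 animals

Round 1: Dunmere=7 Elkhorn=23 Fernhollow=7 Greywater=17 Hollowpine=3 Juniper=19 → close Elkhorn (overflow 15)
  23÷5 = 4 each, +1 to first 3
Round 2: Dunmere=12 Fernhollow=12 Greywater=22 Hollowpine=7 Juniper=23 → close Juniper (overflow 10)
  23÷4 = 5 each, +1 to first 3
Round 3: Dunmere=18 Fernhollow=18 Greywater=28 Hollowpine=12 → close Greywater (overflow 14)
  28÷3 = 9 each, +1 to first 1
Round 4: Dunmere=28 Fernhollow=27 Hollowpine=21 → close Fernhollow (overflow 20)
  27÷2 = 13 each, +1 to first 1
Round 5: Dunmere=42 Hollowpine=34 → close Dunmere (overflow 32)
  42÷1 = 42 each, +1 to first 0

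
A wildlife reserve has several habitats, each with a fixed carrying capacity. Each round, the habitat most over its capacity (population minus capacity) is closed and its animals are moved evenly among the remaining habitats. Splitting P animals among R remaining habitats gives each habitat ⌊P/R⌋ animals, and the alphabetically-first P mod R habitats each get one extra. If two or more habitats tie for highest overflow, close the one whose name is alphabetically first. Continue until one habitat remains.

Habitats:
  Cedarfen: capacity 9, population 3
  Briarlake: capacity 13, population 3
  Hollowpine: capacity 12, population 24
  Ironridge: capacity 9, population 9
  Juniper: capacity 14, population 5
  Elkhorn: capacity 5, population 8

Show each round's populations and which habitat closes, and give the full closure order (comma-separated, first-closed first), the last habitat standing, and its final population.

Closure order: Hollowpine, Elkhorn, Ironridge, Cedarfen, Briarlake
Last habitat: Juniper with 52 animals

Round 1: Briarlake=3 Cedarfen=3 Elkhorn=8 Hollowpine=24 Ironridge=9 Juniper=5 → close Hollowpine (overflow 12)
  24÷5 = 4 each, +1 to first 4
Round 2: Briarlake=8 Cedarfen=8 Elkhorn=13 Ironridge=14 Juniper=9 → close Elkhorn (overflow 8)
  13÷4 = 3 each, +1 to first 1
Round 3: Briarlake=12 Cedarfen=11 Ironridge=17 Juniper=12 → close Ironridge (overflow 8)
  17÷3 = 5 each, +1 to first 2
Round 4: Briarlake=18 Cedarfen=17 Juniper=17 → close Cedarfen (overflow 8)
  17÷2 = 8 each, +1 to first 1
Round 5: Briarlake=27 Juniper=25 → close Briarlake (overflow 14)
  27÷1 = 27 each, +1 to first 0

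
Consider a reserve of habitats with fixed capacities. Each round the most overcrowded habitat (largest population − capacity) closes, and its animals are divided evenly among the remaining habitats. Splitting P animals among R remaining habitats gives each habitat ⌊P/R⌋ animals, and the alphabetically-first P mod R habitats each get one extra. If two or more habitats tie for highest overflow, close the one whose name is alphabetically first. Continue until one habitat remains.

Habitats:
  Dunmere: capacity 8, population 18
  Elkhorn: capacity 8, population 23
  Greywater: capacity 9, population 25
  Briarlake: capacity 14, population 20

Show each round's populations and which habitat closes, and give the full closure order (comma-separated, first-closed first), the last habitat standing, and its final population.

Closure order: Greywater, Elkhorn, Dunmere
Last habitat: Briarlake with 86 animals

Round 1: Briarlake=20 Dunmere=18 Elkhorn=23 Greywater=25 → close Greywater (overflow 16)
  25÷3 = 8 each, +1 to first 1
Round 2: Briarlake=29 Dunmere=26 Elkhorn=31 → close Elkhorn (overflow 23)
  31÷2 = 15 each, +1 to first 1
Round 3: Briarlake=45 Dunmere=41 → close Dunmere (overflow 33)
  41÷1 = 41 each, +1 to first 0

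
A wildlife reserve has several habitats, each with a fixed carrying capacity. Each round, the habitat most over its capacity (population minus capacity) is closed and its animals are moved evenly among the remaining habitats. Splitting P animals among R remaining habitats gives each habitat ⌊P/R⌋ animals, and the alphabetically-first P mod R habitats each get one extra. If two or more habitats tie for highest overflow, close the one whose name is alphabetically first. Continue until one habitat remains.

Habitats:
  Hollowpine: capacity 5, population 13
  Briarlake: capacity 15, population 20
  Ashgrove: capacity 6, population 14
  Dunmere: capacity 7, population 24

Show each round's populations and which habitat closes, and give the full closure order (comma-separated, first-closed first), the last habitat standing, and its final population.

Round 1: Ashgrove=14 Briarlake=20 Dunmere=24 Hollowpine=13 → close Dunmere (overflow 17)
  24÷3 = 8 each, +1 to first 0
Round 2: Ashgrove=22 Briarlake=28 Hollowpine=21 → close Ashgrove (overflow 16)
  22÷2 = 11 each, +1 to first 0
Round 3: Briarlake=39 Hollowpine=32 → close Hollowpine (overflow 27)
  32÷1 = 32 each, +1 to first 0

Closure order: Dunmere, Ashgrove, Hollowpine
Last habitat: Briarlake with 71 animals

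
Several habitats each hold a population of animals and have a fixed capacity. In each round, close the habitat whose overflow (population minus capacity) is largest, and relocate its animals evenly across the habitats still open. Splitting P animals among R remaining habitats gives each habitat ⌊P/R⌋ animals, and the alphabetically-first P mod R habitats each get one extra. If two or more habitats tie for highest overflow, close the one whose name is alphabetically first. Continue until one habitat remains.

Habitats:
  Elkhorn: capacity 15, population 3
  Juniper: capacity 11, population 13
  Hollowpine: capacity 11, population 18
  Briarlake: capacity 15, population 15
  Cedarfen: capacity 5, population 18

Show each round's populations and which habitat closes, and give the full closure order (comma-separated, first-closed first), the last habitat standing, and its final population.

Round 1: Briarlake=15 Cedarfen=18 Elkhorn=3 Hollowpine=18 Juniper=13 → close Cedarfen (overflow 13)
  18÷4 = 4 each, +1 to first 2
Round 2: Briarlake=20 Elkhorn=8 Hollowpine=22 Juniper=17 → close Hollowpine (overflow 11)
  22÷3 = 7 each, +1 to first 1
Round 3: Briarlake=28 Elkhorn=15 Juniper=24 → close Briarlake (overflow 13)
  28÷2 = 14 each, +1 to first 0
Round 4: Elkhorn=29 Juniper=38 → close Juniper (overflow 27)
  38÷1 = 38 each, +1 to first 0

Closure order: Cedarfen, Hollowpine, Briarlake, Juniper
Last habitat: Elkhorn with 67 animals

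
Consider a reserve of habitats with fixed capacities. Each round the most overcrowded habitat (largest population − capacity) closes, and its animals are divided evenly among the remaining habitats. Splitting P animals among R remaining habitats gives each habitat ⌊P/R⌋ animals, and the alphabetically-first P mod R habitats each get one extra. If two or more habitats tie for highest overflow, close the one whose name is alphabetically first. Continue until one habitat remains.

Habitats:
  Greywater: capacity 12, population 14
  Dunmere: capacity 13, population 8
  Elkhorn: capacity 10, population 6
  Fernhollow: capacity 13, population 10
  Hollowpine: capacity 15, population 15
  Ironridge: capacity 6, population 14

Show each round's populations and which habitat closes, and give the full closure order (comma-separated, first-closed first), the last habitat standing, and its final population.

Closure order: Ironridge, Greywater, Hollowpine, Fernhollow, Dunmere
Last habitat: Elkhorn with 67 animals

Round 1: Dunmere=8 Elkhorn=6 Fernhollow=10 Greywater=14 Hollowpine=15 Ironridge=14 → close Ironridge (overflow 8)
  14÷5 = 2 each, +1 to first 4
Round 2: Dunmere=11 Elkhorn=9 Fernhollow=13 Greywater=17 Hollowpine=17 → close Greywater (overflow 5)
  17÷4 = 4 each, +1 to first 1
Round 3: Dunmere=16 Elkhorn=13 Fernhollow=17 Hollowpine=21 → close Hollowpine (overflow 6)
  21÷3 = 7 each, +1 to first 0
Round 4: Dunmere=23 Elkhorn=20 Fernhollow=24 → close Fernhollow (overflow 11)
  24÷2 = 12 each, +1 to first 0
Round 5: Dunmere=35 Elkhorn=32 → close Dunmere (overflow 22)
  35÷1 = 35 each, +1 to first 0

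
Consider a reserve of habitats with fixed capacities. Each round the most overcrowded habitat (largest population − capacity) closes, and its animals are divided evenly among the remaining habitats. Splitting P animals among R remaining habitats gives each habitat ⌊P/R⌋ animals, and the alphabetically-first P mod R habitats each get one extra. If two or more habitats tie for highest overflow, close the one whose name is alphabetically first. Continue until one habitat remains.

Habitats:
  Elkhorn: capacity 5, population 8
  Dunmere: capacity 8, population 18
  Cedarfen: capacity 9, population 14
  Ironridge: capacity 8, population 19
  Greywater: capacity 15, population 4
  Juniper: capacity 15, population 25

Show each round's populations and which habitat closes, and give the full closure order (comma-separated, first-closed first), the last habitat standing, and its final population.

Closure order: Ironridge, Dunmere, Juniper, Cedarfen, Elkhorn
Last habitat: Greywater with 88 animals

Round 1: Cedarfen=14 Dunmere=18 Elkhorn=8 Greywater=4 Ironridge=19 Juniper=25 → close Ironridge (overflow 11)
  19÷5 = 3 each, +1 to first 4
Round 2: Cedarfen=18 Dunmere=22 Elkhorn=12 Greywater=8 Juniper=28 → close Dunmere (overflow 14)
  22÷4 = 5 each, +1 to first 2
Round 3: Cedarfen=24 Elkhorn=18 Greywater=13 Juniper=33 → close Juniper (overflow 18)
  33÷3 = 11 each, +1 to first 0
Round 4: Cedarfen=35 Elkhorn=29 Greywater=24 → close Cedarfen (overflow 26)
  35÷2 = 17 each, +1 to first 1
Round 5: Elkhorn=47 Greywater=41 → close Elkhorn (overflow 42)
  47÷1 = 47 each, +1 to first 0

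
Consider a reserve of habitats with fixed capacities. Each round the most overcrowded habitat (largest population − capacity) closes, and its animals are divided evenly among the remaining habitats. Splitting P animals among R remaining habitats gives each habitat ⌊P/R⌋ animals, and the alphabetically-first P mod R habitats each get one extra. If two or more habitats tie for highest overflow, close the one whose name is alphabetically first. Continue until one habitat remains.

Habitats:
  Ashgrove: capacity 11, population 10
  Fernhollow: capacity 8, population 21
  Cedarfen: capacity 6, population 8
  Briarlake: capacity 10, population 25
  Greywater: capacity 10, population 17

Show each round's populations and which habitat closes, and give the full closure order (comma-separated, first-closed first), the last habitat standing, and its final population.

Closure order: Briarlake, Fernhollow, Greywater, Cedarfen
Last habitat: Ashgrove with 81 animals

Round 1: Ashgrove=10 Briarlake=25 Cedarfen=8 Fernhollow=21 Greywater=17 → close Briarlake (overflow 15)
  25÷4 = 6 each, +1 to first 1
Round 2: Ashgrove=17 Cedarfen=14 Fernhollow=27 Greywater=23 → close Fernhollow (overflow 19)
  27÷3 = 9 each, +1 to first 0
Round 3: Ashgrove=26 Cedarfen=23 Greywater=32 → close Greywater (overflow 22)
  32÷2 = 16 each, +1 to first 0
Round 4: Ashgrove=42 Cedarfen=39 → close Cedarfen (overflow 33)
  39÷1 = 39 each, +1 to first 0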